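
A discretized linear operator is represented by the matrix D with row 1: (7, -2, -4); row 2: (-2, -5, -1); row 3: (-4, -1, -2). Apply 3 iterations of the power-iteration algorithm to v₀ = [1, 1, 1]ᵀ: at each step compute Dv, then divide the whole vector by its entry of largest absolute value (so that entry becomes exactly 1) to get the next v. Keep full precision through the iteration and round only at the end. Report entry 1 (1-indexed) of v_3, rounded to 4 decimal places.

-0.5652

Dv0 = (1.00000, -8.00000, -7.00000); divide by -8.00000 → v1 = (-0.12500, 1.00000, 0.87500)
Dv1 = (-6.37500, -5.62500, -2.25000); divide by -6.37500 → v2 = (1.00000, 0.88235, 0.35294)
Dv2 = (3.82353, -6.76471, -5.58824); divide by -6.76471 → v3 = (-0.56522, 1.00000, 0.82609)
Requested entry of v3: 195/-345 = -0.5652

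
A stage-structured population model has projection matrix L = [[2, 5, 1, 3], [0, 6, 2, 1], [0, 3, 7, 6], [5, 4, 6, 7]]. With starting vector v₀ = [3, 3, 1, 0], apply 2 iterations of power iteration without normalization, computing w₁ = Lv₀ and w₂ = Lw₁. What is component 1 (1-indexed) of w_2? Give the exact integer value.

259

w1 = Lv₀ = (2·3 + 5·3 + 1·1 + 3·0; 0·3 + 6·3 + 2·1 + 1·0; 0·3 + 3·3 + 7·1 + 6·0; 5·3 + 4·3 + 6·1 + 7·0) = (22, 20, 16, 33)
w2 = Lw1 = (2·22 + 5·20 + 1·16 + 3·33; 0·22 + 6·20 + 2·16 + 1·33; 0·22 + 3·20 + 7·16 + 6·33; 5·22 + 4·20 + 6·16 + 7·33) = (259, 185, 370, 517)
The requested component of w2 is 259.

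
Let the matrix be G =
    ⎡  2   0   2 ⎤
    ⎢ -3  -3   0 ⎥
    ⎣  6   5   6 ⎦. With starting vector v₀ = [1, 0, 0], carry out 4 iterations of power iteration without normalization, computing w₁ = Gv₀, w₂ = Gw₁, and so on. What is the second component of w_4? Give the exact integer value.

-123

w1 = Gv₀ = (2·1 + 0·0 + 2·0; (-3)·1 + (-3)·0 + 0·0; 6·1 + 5·0 + 6·0) = (2, -3, 6)
w2 = Gw1 = (2·2 + 0·(-3) + 2·6; (-3)·2 + (-3)·(-3) + 0·6; 6·2 + 5·(-3) + 6·6) = (16, 3, 33)
w3 = Gw2 = (98, -57, 309)
w4 = Gw3 = (814, -123, 2157)
The requested component of w4 is -123.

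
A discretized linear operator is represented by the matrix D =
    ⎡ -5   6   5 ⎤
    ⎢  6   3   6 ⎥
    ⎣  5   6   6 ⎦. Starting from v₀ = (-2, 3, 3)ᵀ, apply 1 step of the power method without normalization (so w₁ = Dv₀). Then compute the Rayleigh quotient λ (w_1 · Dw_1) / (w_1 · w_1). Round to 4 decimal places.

w1 = Dv₀ = ((-5)·(-2) + 6·3 + 5·3; 6·(-2) + 3·3 + 6·3; 5·(-2) + 6·3 + 6·3) = (43, 15, 26)
Dw1 = (5, 459, 461)
w1·Dw1 = 43·5 + 15·459 + 26·461 = 19086; w1·w1 = 43·43 + 15·15 + 26·26 = 2750
λ ≈ 19086/2750 = 6.9404

λ ≈ 6.9404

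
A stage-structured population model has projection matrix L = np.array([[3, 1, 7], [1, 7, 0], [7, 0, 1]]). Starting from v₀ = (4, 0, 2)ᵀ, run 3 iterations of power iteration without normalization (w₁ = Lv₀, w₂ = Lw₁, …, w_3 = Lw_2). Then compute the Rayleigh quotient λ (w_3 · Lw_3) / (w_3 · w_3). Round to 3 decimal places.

9.255

w1 = Lv₀ = (26, 4, 30)
w2 = Lw1 = (292, 54, 212)
w3 = Lw2 = (2414, 670, 2256)
Lw3 = (23704, 7104, 19154)
w3·Lw3 = 2414·23704 + 670·7104 + 2256·19154 = 105192560; w3·w3 = 2414·2414 + 670·670 + 2256·2256 = 11365832
λ ≈ 105192560/11365832 = 9.255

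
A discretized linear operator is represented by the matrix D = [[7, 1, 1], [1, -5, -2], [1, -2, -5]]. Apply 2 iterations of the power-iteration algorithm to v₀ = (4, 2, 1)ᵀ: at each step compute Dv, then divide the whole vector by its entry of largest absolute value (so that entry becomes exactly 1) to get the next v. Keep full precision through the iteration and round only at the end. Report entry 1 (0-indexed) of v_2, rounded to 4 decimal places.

0.3971

Dv0 = (31.00000, -8.00000, -5.00000); divide by 31.00000 → v1 = (1.00000, -0.25806, -0.16129)
Dv1 = (6.58065, 2.61290, 2.32258); divide by 6.58065 → v2 = (1.00000, 0.39706, 0.35294)
Requested entry of v2: 81/204 = 0.3971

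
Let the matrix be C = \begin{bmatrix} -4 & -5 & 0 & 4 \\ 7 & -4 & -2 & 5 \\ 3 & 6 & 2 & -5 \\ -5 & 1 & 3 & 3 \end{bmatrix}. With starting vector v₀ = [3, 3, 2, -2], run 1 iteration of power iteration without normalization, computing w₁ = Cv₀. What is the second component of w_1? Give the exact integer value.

w1 = Cv₀ = (-35, -5, 41, -12)
The requested component of w1 is -5.

-5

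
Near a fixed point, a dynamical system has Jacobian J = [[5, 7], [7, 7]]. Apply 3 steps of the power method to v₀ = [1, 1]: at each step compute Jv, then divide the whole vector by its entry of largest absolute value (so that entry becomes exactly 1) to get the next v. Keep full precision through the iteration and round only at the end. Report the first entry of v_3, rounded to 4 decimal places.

Jv0 = (12.00000, 14.00000); divide by 14.00000 → v1 = (0.85714, 1.00000)
Jv1 = (11.28571, 13.00000); divide by 13.00000 → v2 = (0.86813, 1.00000)
Jv2 = (11.34066, 13.07692); divide by 13.07692 → v3 = (0.86723, 1.00000)
Requested entry of v3: 2064/2380 = 0.8672

0.8672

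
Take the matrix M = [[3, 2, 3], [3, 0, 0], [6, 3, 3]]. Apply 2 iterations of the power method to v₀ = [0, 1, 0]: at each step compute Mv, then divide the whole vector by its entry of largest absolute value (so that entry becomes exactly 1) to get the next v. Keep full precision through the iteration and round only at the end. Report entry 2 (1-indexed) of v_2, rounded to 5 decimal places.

0.28571

Mv0 = (2.000000, 0.000000, 3.000000); divide by 3.000000 → v1 = (0.666667, 0.000000, 1.000000)
Mv1 = (5.000000, 2.000000, 7.000000); divide by 7.000000 → v2 = (0.714286, 0.285714, 1.000000)
Requested entry of v2: 6/21 = 0.28571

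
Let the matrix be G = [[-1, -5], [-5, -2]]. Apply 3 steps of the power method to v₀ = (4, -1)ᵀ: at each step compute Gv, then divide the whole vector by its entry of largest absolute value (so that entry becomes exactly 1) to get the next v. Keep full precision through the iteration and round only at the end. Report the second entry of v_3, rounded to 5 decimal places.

1.00000

Gv0 = (1.000000, -18.000000); divide by -18.000000 → v1 = (-0.055556, 1.000000)
Gv1 = (-4.944444, -1.722222); divide by -4.944444 → v2 = (1.000000, 0.348315)
Gv2 = (-2.741573, -5.696629); divide by -5.696629 → v3 = (0.481262, 1.000000)
Requested entry of v3: -507/-507 = 1.00000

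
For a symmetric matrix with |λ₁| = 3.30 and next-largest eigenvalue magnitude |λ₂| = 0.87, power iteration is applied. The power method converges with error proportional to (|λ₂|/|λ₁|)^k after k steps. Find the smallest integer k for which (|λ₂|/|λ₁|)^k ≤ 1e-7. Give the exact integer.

|λ₂/λ₁| = 0.87/3.30 = 0.26364
Need k ≥ ln(1e-7) / ln(0.26364) = -16.1181 / -1.3332 ≈ 12.090
Smallest integer k satisfying the bound: 13

13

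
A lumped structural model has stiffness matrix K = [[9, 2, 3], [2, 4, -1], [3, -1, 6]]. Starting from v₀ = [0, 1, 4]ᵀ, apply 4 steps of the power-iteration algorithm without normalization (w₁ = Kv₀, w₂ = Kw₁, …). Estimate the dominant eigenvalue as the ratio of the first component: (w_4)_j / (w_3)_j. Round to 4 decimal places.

11.3601

w1 = Kv₀ = (14, 0, 23)
w2 = Kw1 = (195, 5, 180)
w3 = Kw2 = (2305, 230, 1660)
w4 = Kw3 = (26185, 3870, 16645)
Ratio at component: 26185 / 2305 = 11.3601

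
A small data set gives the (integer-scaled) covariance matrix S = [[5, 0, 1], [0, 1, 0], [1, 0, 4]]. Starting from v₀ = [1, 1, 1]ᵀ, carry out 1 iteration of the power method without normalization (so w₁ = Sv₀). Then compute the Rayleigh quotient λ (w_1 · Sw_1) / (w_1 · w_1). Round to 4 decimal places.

λ ≈ 5.5000

w1 = Sv₀ = (6, 1, 5)
Sw1 = (35, 1, 26)
w1·Sw1 = 6·35 + 1·1 + 5·26 = 341; w1·w1 = 6·6 + 1·1 + 5·5 = 62
λ ≈ 341/62 = 5.5000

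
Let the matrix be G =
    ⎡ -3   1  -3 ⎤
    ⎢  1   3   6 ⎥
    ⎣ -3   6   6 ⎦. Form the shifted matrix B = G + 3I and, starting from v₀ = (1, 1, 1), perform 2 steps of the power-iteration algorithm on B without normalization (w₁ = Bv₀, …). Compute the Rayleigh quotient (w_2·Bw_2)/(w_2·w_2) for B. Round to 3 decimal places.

B = G + 3I has rows (0, 1, -3); (1, 6, 6); (-3, 6, 9)
w1 = Bv₀ = (0·1 + 1·1 + (-3)·1; 1·1 + 6·1 + 6·1; (-3)·1 + 6·1 + 9·1) = (-2, 13, 12)
w2 = Bw1 = (0·(-2) + 1·13 + (-3)·12; 1·(-2) + 6·13 + 6·12; (-3)·(-2) + 6·13 + 9·12) = (-23, 148, 192)
Bw2 = (-428, 2017, 2685)
w2·Bw2 = 823880; w2·w2 = 59297; μ ≈ 823880/59297 = 13.894

13.894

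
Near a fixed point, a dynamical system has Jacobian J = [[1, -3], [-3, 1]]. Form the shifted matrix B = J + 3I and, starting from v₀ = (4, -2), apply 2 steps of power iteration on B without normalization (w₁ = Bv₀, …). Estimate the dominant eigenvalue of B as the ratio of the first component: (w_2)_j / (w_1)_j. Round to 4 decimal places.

B = J + 3I has rows (4, -3); (-3, 4)
w1 = Bv₀ = (22, -20)
w2 = Bw1 = (148, -146)
Ratio: 148/22 = 6.7273

μ ≈ 6.7273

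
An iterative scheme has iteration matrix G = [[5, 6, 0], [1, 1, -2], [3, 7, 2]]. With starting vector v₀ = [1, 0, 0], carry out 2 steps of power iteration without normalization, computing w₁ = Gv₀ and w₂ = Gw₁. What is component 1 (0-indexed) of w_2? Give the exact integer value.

0

w1 = Gv₀ = (5, 1, 3)
w2 = Gw1 = (31, 0, 28)
The requested component of w2 is 0.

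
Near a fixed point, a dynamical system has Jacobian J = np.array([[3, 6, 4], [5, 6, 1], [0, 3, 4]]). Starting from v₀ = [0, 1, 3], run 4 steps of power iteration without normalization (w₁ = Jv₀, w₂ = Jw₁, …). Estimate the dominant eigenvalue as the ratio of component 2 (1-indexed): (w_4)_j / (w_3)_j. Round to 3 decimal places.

λ ≈ 11.239

w1 = Jv₀ = (3·0 + 6·1 + 4·3; 5·0 + 6·1 + 1·3; 0·0 + 3·1 + 4·3) = (18, 9, 15)
w2 = Jw1 = (3·18 + 6·9 + 4·15; 5·18 + 6·9 + 1·15; 0·18 + 3·9 + 4·15) = (168, 159, 87)
w3 = Jw2 = (1806, 1881, 825)
w4 = Jw3 = (20004, 21141, 8943)
Ratio at component: 21141 / 1881 = 11.239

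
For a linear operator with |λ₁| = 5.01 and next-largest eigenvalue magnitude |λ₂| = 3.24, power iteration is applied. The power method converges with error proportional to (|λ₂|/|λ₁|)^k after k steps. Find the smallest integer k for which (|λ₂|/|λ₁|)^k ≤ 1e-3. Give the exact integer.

|λ₂/λ₁| = 3.24/5.01 = 0.64671
Need k ≥ ln(1e-3) / ln(0.64671) = -6.9078 / -0.4359 ≈ 15.848
Smallest integer k satisfying the bound: 16

16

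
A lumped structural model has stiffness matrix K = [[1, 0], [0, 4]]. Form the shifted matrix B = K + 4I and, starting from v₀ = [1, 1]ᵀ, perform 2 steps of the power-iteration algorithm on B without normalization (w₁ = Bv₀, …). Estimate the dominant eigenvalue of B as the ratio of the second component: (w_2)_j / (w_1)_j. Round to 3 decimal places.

μ ≈ 8.000

B = K + 4I has rows (5, 0); (0, 8)
w1 = Bv₀ = (5·1 + 0·1; 0·1 + 8·1) = (5, 8)
w2 = Bw1 = (5·5 + 0·8; 0·5 + 8·8) = (25, 64)
Ratio: 64/8 = 8.000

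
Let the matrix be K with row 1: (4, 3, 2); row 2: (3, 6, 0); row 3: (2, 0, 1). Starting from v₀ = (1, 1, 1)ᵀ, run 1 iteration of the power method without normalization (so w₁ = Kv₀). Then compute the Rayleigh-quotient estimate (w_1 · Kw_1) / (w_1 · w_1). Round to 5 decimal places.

w1 = Kv₀ = (4·1 + 3·1 + 2·1; 3·1 + 6·1 + 0·1; 2·1 + 0·1 + 1·1) = (9, 9, 3)
Kw1 = (69, 81, 21)
w1·Kw1 = 9·69 + 9·81 + 3·21 = 1413; w1·w1 = 9·9 + 9·9 + 3·3 = 171
λ ≈ 1413/171 = 8.26316

8.26316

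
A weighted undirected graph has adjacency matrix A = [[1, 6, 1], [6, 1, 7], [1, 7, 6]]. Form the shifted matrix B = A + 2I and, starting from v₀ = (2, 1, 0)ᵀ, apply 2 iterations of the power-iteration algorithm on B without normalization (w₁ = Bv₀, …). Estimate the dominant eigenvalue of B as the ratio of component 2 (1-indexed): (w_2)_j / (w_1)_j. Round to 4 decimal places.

μ ≈ 12.0000

B = A + 2I has rows (3, 6, 1); (6, 3, 7); (1, 7, 8)
w1 = Bv₀ = (3·2 + 6·1 + 1·0; 6·2 + 3·1 + 7·0; 1·2 + 7·1 + 8·0) = (12, 15, 9)
w2 = Bw1 = (3·12 + 6·15 + 1·9; 6·12 + 3·15 + 7·9; 1·12 + 7·15 + 8·9) = (135, 180, 189)
Ratio: 180/15 = 12.0000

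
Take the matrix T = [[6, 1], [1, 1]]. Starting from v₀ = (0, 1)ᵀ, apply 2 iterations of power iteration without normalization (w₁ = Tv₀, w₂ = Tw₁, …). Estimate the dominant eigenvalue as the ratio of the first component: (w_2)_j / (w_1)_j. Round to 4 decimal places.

λ ≈ 7.0000

w1 = Tv₀ = (6·0 + 1·1; 1·0 + 1·1) = (1, 1)
w2 = Tw1 = (6·1 + 1·1; 1·1 + 1·1) = (7, 2)
Ratio at component: 7 / 1 = 7.0000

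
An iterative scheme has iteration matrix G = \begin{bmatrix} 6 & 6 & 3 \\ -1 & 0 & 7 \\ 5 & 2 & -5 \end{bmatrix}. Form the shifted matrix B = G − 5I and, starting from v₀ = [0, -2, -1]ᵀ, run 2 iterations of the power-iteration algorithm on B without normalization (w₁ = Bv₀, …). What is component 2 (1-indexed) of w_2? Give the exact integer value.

42

B = G − 5I has rows (1, 6, 3); (-1, -5, 7); (5, 2, -10)
w1 = Bv₀ = (-15, 3, 6)
w2 = Bw1 = (21, 42, -129)
Requested component of w2: 42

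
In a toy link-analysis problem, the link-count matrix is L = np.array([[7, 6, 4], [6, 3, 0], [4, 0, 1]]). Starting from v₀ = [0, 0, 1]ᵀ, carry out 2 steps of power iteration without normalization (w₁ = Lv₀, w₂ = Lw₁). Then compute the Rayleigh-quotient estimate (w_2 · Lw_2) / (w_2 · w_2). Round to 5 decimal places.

w1 = Lv₀ = (4, 0, 1)
w2 = Lw1 = (32, 24, 17)
Lw2 = (436, 264, 145)
w2·Lw2 = 32·436 + 24·264 + 17·145 = 22753; w2·w2 = 32·32 + 24·24 + 17·17 = 1889
λ ≈ 22753/1889 = 12.04500

λ ≈ 12.04500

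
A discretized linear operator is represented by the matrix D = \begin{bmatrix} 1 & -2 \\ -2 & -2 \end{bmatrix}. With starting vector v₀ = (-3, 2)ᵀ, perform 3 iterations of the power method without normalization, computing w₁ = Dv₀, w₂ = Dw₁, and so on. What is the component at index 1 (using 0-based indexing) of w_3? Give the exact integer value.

w1 = Dv₀ = (-7, 2)
w2 = Dw1 = (-11, 10)
w3 = Dw2 = (-31, 2)
The requested component of w3 is 2.

2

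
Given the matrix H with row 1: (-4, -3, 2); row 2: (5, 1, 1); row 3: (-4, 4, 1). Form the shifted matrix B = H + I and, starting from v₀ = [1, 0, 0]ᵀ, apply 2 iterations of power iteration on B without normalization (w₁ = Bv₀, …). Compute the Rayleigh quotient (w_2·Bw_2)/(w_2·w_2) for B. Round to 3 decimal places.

B = H + I has rows (-3, -3, 2); (5, 2, 1); (-4, 4, 2)
w1 = Bv₀ = ((-3)·1 + (-3)·0 + 2·0; 5·1 + 2·0 + 1·0; (-4)·1 + 4·0 + 2·0) = (-3, 5, -4)
w2 = Bw1 = ((-3)·(-3) + (-3)·5 + 2·(-4); 5·(-3) + 2·5 + 1·(-4); (-4)·(-3) + 4·5 + 2·(-4)) = (-14, -9, 24)
Bw2 = (117, -64, 68)
w2·Bw2 = 570; w2·w2 = 853; μ ≈ 570/853 = 0.668

0.668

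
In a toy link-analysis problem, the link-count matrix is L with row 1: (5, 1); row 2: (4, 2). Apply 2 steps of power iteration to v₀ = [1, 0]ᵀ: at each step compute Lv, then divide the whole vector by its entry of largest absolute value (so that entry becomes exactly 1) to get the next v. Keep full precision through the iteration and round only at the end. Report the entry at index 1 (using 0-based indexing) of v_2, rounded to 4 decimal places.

Lv0 = (5.00000, 4.00000); divide by 5.00000 → v1 = (1.00000, 0.80000)
Lv1 = (5.80000, 5.60000); divide by 5.80000 → v2 = (1.00000, 0.96552)
Requested entry of v2: 28/29 = 0.9655

0.9655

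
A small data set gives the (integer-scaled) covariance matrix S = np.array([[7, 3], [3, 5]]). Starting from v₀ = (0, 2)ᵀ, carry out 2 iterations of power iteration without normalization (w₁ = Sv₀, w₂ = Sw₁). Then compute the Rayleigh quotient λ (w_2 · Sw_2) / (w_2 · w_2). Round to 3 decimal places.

λ ≈ 9.052

w1 = Sv₀ = (7·0 + 3·2; 3·0 + 5·2) = (6, 10)
w2 = Sw1 = (7·6 + 3·10; 3·6 + 5·10) = (72, 68)
Sw2 = (708, 556)
w2·Sw2 = 72·708 + 68·556 = 88784; w2·w2 = 72·72 + 68·68 = 9808
λ ≈ 88784/9808 = 9.052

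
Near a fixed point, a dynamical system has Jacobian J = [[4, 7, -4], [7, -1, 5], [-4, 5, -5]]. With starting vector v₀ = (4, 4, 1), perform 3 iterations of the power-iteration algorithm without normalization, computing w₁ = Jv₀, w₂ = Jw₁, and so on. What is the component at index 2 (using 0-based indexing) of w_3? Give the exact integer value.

-188

w1 = Jv₀ = (4·4 + 7·4 + (-4)·1; 7·4 + (-1)·4 + 5·1; (-4)·4 + 5·4 + (-5)·1) = (40, 29, -1)
w2 = Jw1 = (4·40 + 7·29 + (-4)·(-1); 7·40 + (-1)·29 + 5·(-1); (-4)·40 + 5·29 + (-5)·(-1)) = (367, 246, -10)
w3 = Jw2 = (3230, 2273, -188)
The requested component of w3 is -188.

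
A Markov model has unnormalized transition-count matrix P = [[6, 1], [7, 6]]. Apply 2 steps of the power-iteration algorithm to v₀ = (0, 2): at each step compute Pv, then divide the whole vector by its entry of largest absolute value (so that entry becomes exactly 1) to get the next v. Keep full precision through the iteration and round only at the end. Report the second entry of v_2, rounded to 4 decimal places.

Pv0 = (2.00000, 12.00000); divide by 12.00000 → v1 = (0.16667, 1.00000)
Pv1 = (2.00000, 7.16667); divide by 7.16667 → v2 = (0.27907, 1.00000)
Requested entry of v2: 86/86 = 1.0000

1.0000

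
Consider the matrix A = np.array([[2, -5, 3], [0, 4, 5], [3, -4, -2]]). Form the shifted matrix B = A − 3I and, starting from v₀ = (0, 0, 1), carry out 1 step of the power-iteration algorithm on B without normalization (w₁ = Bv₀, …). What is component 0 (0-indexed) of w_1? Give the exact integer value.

3

B = A − 3I has rows (-1, -5, 3); (0, 1, 5); (3, -4, -5)
w1 = Bv₀ = (3, 5, -5)
Requested component of w1: 3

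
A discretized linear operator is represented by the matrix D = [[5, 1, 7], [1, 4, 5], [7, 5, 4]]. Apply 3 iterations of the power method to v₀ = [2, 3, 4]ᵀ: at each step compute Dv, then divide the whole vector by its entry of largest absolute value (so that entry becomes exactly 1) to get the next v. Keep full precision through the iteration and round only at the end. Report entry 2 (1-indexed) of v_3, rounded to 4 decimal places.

Dv0 = (41.00000, 34.00000, 45.00000); divide by 45.00000 → v1 = (0.91111, 0.75556, 1.00000)
Dv1 = (12.31111, 8.93333, 14.15556); divide by 14.15556 → v2 = (0.86970, 0.63108, 1.00000)
Dv2 = (11.97959, 8.39403, 13.24333); divide by 13.24333 → v3 = (0.90458, 0.63383, 1.00000)
Requested entry of v3: 5347/8436 = 0.6338

0.6338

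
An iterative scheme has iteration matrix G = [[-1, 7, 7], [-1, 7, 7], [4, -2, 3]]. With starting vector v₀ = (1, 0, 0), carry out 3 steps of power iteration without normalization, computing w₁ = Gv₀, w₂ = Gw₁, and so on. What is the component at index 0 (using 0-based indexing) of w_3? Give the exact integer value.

w1 = Gv₀ = (-1, -1, 4)
w2 = Gw1 = (22, 22, 10)
w3 = Gw2 = (202, 202, 74)
The requested component of w3 is 202.

202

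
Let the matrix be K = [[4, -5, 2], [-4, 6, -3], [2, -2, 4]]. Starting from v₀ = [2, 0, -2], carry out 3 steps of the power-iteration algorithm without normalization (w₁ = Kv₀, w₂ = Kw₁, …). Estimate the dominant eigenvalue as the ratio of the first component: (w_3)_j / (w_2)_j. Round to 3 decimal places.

λ ≈ 8.000

w1 = Kv₀ = (4, -2, -4)
w2 = Kw1 = (18, -16, -4)
w3 = Kw2 = (144, -156, 52)
Ratio at component: 144 / 18 = 8.000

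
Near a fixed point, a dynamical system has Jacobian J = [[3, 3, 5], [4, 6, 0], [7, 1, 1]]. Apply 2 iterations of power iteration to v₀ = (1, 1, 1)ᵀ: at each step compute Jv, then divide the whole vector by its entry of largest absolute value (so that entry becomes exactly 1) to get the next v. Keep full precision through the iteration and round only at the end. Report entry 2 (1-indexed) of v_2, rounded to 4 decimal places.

Jv0 = (11.00000, 10.00000, 9.00000); divide by 11.00000 → v1 = (1.00000, 0.90909, 0.81818)
Jv1 = (9.81818, 9.45455, 8.72727); divide by 9.81818 → v2 = (1.00000, 0.96296, 0.88889)
Requested entry of v2: 104/108 = 0.9630

0.9630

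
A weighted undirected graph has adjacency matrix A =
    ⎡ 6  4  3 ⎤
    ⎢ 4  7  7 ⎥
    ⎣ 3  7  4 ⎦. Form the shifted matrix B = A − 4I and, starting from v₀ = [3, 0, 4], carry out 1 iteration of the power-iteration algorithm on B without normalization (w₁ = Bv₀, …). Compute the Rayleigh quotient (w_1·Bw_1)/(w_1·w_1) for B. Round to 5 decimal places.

8.58853

B = A − 4I has rows (2, 4, 3); (4, 3, 7); (3, 7, 0)
w1 = Bv₀ = (2·3 + 4·0 + 3·4; 4·3 + 3·0 + 7·4; 3·3 + 7·0 + 0·4) = (18, 40, 9)
Bw1 = (223, 255, 334)
w1·Bw1 = 17220; w1·w1 = 2005; μ ≈ 17220/2005 = 8.58853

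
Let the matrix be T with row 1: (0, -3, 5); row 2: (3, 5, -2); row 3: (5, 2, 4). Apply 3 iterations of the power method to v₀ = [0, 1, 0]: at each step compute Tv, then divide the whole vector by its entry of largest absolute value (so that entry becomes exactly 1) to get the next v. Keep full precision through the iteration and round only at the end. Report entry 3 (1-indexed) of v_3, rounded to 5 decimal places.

Tv0 = (-3.000000, 5.000000, 2.000000); divide by 5.000000 → v1 = (-0.600000, 1.000000, 0.400000)
Tv1 = (-1.000000, 2.400000, 0.600000); divide by 2.400000 → v2 = (-0.416667, 1.000000, 0.250000)
Tv2 = (-1.750000, 3.250000, 0.916667); divide by 3.250000 → v3 = (-0.538462, 1.000000, 0.282051)
Requested entry of v3: 11/39 = 0.28205

0.28205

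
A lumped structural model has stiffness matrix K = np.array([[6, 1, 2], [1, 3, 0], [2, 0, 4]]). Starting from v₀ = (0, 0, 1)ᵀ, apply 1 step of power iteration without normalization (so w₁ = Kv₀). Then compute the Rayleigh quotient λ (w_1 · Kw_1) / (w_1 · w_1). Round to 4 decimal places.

w1 = Kv₀ = (6·0 + 1·0 + 2·1; 1·0 + 3·0 + 0·1; 2·0 + 0·0 + 4·1) = (2, 0, 4)
Kw1 = (20, 2, 20)
w1·Kw1 = 2·20 + 0·2 + 4·20 = 120; w1·w1 = 2·2 + 0·0 + 4·4 = 20
λ ≈ 120/20 = 6.0000

λ ≈ 6.0000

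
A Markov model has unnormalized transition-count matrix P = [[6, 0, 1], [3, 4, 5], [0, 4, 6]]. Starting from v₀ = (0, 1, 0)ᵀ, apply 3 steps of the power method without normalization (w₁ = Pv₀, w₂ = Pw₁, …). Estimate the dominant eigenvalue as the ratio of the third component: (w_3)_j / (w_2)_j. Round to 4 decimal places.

λ ≈ 9.6000

w1 = Pv₀ = (6·0 + 0·1 + 1·0; 3·0 + 4·1 + 5·0; 0·0 + 4·1 + 6·0) = (0, 4, 4)
w2 = Pw1 = (6·0 + 0·4 + 1·4; 3·0 + 4·4 + 5·4; 0·0 + 4·4 + 6·4) = (4, 36, 40)
w3 = Pw2 = (64, 356, 384)
Ratio at component: 384 / 40 = 9.6000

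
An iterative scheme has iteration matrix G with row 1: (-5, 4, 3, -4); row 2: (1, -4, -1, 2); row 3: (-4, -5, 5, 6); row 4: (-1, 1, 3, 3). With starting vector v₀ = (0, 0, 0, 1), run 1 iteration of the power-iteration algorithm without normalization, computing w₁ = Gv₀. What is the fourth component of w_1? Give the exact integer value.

3

w1 = Gv₀ = (-4, 2, 6, 3)
The requested component of w1 is 3.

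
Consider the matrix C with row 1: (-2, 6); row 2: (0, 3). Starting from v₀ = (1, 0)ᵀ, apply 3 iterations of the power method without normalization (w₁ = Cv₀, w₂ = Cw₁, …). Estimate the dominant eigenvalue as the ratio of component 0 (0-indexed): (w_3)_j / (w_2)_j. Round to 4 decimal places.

λ ≈ -2.0000

w1 = Cv₀ = (-2, 0)
w2 = Cw1 = (4, 0)
w3 = Cw2 = (-8, 0)
Ratio at component: -8 / 4 = -2.0000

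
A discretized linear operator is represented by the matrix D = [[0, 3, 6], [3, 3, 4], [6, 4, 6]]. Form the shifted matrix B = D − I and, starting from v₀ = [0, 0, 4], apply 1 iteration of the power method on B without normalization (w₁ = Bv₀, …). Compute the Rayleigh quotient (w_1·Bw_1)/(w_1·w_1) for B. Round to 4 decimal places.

B = D − I has rows (-1, 3, 6); (3, 2, 4); (6, 4, 5)
w1 = Bv₀ = ((-1)·0 + 3·0 + 6·4; 3·0 + 2·0 + 4·4; 6·0 + 4·0 + 5·4) = (24, 16, 20)
Bw1 = (144, 184, 308)
w1·Bw1 = 12560; w1·w1 = 1232; μ ≈ 12560/1232 = 10.1948

10.1948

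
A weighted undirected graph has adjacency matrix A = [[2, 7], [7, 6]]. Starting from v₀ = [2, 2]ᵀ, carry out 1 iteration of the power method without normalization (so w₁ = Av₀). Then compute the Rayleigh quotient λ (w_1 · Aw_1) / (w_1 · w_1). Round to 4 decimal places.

11.2560

w1 = Av₀ = (2·2 + 7·2; 7·2 + 6·2) = (18, 26)
Aw1 = (218, 282)
w1·Aw1 = 18·218 + 26·282 = 11256; w1·w1 = 18·18 + 26·26 = 1000
λ ≈ 11256/1000 = 11.2560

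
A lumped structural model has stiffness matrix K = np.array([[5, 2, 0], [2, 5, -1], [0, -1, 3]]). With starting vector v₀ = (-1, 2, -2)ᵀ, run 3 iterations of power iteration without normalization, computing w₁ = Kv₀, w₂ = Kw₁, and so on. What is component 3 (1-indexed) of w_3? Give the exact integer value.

-158

w1 = Kv₀ = (5·(-1) + 2·2 + 0·(-2); 2·(-1) + 5·2 + (-1)·(-2); 0·(-1) + (-1)·2 + 3·(-2)) = (-1, 10, -8)
w2 = Kw1 = (5·(-1) + 2·10 + 0·(-8); 2·(-1) + 5·10 + (-1)·(-8); 0·(-1) + (-1)·10 + 3·(-8)) = (15, 56, -34)
w3 = Kw2 = (187, 344, -158)
The requested component of w3 is -158.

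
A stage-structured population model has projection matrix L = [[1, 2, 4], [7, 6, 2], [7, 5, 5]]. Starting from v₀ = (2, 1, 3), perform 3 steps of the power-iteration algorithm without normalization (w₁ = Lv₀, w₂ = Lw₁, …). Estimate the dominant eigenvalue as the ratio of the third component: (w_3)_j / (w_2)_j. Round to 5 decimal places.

12.54369

w1 = Lv₀ = (1·2 + 2·1 + 4·3; 7·2 + 6·1 + 2·3; 7·2 + 5·1 + 5·3) = (16, 26, 34)
w2 = Lw1 = (1·16 + 2·26 + 4·34; 7·16 + 6·26 + 2·34; 7·16 + 5·26 + 5·34) = (204, 336, 412)
w3 = Lw2 = (2524, 4268, 5168)
Ratio at component: 5168 / 412 = 12.54369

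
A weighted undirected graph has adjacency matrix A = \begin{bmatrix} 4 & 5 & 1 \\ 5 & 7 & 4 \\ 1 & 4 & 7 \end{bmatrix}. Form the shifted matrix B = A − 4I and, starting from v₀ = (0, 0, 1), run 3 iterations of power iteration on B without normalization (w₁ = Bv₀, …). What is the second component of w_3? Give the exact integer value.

B = A − 4I has rows (0, 5, 1); (5, 3, 4); (1, 4, 3)
w1 = Bv₀ = (0·0 + 5·0 + 1·1; 5·0 + 3·0 + 4·1; 1·0 + 4·0 + 3·1) = (1, 4, 3)
w2 = Bw1 = (0·1 + 5·4 + 1·3; 5·1 + 3·4 + 4·3; 1·1 + 4·4 + 3·3) = (23, 29, 26)
w3 = Bw2 = (171, 306, 217)
Requested component of w3: 306

306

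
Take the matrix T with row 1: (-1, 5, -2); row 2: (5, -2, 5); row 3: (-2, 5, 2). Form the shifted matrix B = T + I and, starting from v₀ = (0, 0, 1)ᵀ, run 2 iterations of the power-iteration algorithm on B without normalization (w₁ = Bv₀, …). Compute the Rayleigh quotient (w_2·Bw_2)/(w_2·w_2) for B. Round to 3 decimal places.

B = T + I has rows (0, 5, -2); (5, -1, 5); (-2, 5, 3)
w1 = Bv₀ = (-2, 5, 3)
w2 = Bw1 = (19, 0, 38)
Bw2 = (-76, 285, 76)
w2·Bw2 = 1444; w2·w2 = 1805; μ ≈ 1444/1805 = 0.800

μ ≈ 0.800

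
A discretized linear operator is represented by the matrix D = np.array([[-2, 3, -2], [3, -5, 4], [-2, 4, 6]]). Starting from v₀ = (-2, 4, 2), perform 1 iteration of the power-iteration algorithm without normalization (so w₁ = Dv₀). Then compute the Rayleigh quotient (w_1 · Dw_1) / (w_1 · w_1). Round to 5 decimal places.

-2.14745

w1 = Dv₀ = ((-2)·(-2) + 3·4 + (-2)·2; 3·(-2) + (-5)·4 + 4·2; (-2)·(-2) + 4·4 + 6·2) = (12, -18, 32)
Dw1 = (-142, 254, 96)
w1·Dw1 = 12·(-142) + (-18)·254 + 32·96 = -3204; w1·w1 = 12·12 + (-18)·(-18) + 32·32 = 1492
λ ≈ -3204/1492 = -2.14745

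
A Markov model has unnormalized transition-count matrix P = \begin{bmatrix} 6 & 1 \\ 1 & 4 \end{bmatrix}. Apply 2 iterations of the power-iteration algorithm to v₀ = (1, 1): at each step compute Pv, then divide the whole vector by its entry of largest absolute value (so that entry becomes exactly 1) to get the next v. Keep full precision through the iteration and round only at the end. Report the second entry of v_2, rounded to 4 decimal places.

Pv0 = (7.00000, 5.00000); divide by 7.00000 → v1 = (1.00000, 0.71429)
Pv1 = (6.71429, 3.85714); divide by 6.71429 → v2 = (1.00000, 0.57447)
Requested entry of v2: 27/47 = 0.5745

0.5745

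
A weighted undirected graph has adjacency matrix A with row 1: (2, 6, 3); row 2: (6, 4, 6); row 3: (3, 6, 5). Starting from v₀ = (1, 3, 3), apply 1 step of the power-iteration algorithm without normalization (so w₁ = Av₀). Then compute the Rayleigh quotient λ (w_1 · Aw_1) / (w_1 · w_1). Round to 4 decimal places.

w1 = Av₀ = (2·1 + 6·3 + 3·3; 6·1 + 4·3 + 6·3; 3·1 + 6·3 + 5·3) = (29, 36, 36)
Aw1 = (382, 534, 483)
w1·Aw1 = 29·382 + 36·534 + 36·483 = 47690; w1·w1 = 29·29 + 36·36 + 36·36 = 3433
λ ≈ 47690/3433 = 13.8916

13.8916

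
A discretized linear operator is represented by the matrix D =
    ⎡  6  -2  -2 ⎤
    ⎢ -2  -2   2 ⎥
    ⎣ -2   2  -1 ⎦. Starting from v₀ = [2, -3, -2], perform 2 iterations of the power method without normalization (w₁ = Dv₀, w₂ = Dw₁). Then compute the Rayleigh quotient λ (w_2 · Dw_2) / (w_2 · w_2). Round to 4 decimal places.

w1 = Dv₀ = (22, -2, -8)
w2 = Dw1 = (152, -56, -40)
Dw2 = (1104, -272, -376)
w2·Dw2 = 152·1104 + (-56)·(-272) + (-40)·(-376) = 198080; w2·w2 = 152·152 + (-56)·(-56) + (-40)·(-40) = 27840
λ ≈ 198080/27840 = 7.1149

λ ≈ 7.1149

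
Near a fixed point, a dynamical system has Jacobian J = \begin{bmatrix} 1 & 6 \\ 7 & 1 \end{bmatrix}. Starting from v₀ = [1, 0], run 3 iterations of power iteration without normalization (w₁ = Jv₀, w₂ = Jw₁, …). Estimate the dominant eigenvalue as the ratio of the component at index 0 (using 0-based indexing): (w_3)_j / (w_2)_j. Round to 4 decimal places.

2.9535

w1 = Jv₀ = (1, 7)
w2 = Jw1 = (43, 14)
w3 = Jw2 = (127, 315)
Ratio at component: 127 / 43 = 2.9535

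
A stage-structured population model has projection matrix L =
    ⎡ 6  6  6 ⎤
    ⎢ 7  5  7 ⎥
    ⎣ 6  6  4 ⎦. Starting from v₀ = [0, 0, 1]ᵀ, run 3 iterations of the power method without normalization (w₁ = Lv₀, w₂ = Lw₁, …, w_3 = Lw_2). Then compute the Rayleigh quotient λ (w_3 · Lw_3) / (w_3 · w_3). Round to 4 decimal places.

17.6763

w1 = Lv₀ = (6·0 + 6·0 + 6·1; 7·0 + 5·0 + 7·1; 6·0 + 6·0 + 4·1) = (6, 7, 4)
w2 = Lw1 = (6·6 + 6·7 + 6·4; 7·6 + 5·7 + 7·4; 6·6 + 6·7 + 4·4) = (102, 105, 94)
w3 = Lw2 = (1806, 1897, 1618)
Lw3 = (31926, 33453, 28690)
w3·Lw3 = 1806·31926 + 1897·33453 + 1618·28690 = 167539117; w3·w3 = 1806·1806 + 1897·1897 + 1618·1618 = 9478169
λ ≈ 167539117/9478169 = 17.6763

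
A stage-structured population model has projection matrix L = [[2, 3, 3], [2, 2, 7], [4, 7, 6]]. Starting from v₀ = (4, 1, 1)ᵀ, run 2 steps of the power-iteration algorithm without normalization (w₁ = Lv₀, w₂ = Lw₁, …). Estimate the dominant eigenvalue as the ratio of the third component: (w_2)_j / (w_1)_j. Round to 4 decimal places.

w1 = Lv₀ = (2·4 + 3·1 + 3·1; 2·4 + 2·1 + 7·1; 4·4 + 7·1 + 6·1) = (14, 17, 29)
w2 = Lw1 = (2·14 + 3·17 + 3·29; 2·14 + 2·17 + 7·29; 4·14 + 7·17 + 6·29) = (166, 265, 349)
Ratio at component: 349 / 29 = 12.0345

λ ≈ 12.0345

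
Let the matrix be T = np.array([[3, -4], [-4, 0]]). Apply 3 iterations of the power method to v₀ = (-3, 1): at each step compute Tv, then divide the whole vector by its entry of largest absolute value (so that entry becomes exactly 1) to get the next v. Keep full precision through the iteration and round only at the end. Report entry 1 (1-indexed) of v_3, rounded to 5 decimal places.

1.00000

Tv0 = (-13.000000, 12.000000); divide by -13.000000 → v1 = (1.000000, -0.923077)
Tv1 = (6.692308, -4.000000); divide by 6.692308 → v2 = (1.000000, -0.597701)
Tv2 = (5.390805, -4.000000); divide by 5.390805 → v3 = (1.000000, -0.742004)
Requested entry of v3: -469/-469 = 1.00000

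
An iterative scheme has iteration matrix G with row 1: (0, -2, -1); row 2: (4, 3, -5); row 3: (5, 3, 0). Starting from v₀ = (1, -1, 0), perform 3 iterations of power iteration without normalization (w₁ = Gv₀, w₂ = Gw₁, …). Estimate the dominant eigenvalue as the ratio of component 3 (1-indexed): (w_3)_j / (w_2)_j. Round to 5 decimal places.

w1 = Gv₀ = (0·1 + (-2)·(-1) + (-1)·0; 4·1 + 3·(-1) + (-5)·0; 5·1 + 3·(-1) + 0·0) = (2, 1, 2)
w2 = Gw1 = (0·2 + (-2)·1 + (-1)·2; 4·2 + 3·1 + (-5)·2; 5·2 + 3·1 + 0·2) = (-4, 1, 13)
w3 = Gw2 = (-15, -78, -17)
Ratio at component: -17 / 13 = -1.30769

λ ≈ -1.30769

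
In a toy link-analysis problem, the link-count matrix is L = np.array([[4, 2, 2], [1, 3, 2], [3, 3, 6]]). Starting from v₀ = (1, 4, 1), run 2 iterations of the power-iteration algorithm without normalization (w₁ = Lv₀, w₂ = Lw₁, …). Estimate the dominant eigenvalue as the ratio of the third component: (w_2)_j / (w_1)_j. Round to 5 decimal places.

λ ≈ 10.14286

w1 = Lv₀ = (4·1 + 2·4 + 2·1; 1·1 + 3·4 + 2·1; 3·1 + 3·4 + 6·1) = (14, 15, 21)
w2 = Lw1 = (4·14 + 2·15 + 2·21; 1·14 + 3·15 + 2·21; 3·14 + 3·15 + 6·21) = (128, 101, 213)
Ratio at component: 213 / 21 = 10.14286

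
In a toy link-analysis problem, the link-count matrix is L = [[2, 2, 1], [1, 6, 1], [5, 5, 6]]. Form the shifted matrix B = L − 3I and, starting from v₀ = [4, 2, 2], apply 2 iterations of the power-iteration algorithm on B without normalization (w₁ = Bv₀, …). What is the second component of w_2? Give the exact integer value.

74

B = L − 3I has rows (-1, 2, 1); (1, 3, 1); (5, 5, 3)
w1 = Bv₀ = (2, 12, 36)
w2 = Bw1 = (58, 74, 178)
Requested component of w2: 74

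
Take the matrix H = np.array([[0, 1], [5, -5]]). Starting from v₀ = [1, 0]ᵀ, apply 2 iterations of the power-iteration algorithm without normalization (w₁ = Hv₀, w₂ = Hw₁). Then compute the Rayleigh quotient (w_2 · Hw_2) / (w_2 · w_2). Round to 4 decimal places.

w1 = Hv₀ = (0, 5)
w2 = Hw1 = (5, -25)
Hw2 = (-25, 150)
w2·Hw2 = 5·(-25) + (-25)·150 = -3875; w2·w2 = 5·5 + (-25)·(-25) = 650
λ ≈ -3875/650 = -5.9615

λ ≈ -5.9615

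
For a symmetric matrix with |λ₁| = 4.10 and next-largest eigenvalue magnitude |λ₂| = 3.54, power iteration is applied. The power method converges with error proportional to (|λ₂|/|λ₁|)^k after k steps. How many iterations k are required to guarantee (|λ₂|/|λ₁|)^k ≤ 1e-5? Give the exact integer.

|λ₂/λ₁| = 3.54/4.10 = 0.86341
Need k ≥ ln(1e-5) / ln(0.86341) = -11.5129 / -0.1469 ≈ 78.394
Smallest integer k satisfying the bound: 79

79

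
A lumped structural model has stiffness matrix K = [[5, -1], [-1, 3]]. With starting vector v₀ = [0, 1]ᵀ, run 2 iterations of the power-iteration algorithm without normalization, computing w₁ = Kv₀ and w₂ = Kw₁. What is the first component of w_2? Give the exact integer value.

w1 = Kv₀ = (5·0 + (-1)·1; (-1)·0 + 3·1) = (-1, 3)
w2 = Kw1 = (5·(-1) + (-1)·3; (-1)·(-1) + 3·3) = (-8, 10)
The requested component of w2 is -8.

-8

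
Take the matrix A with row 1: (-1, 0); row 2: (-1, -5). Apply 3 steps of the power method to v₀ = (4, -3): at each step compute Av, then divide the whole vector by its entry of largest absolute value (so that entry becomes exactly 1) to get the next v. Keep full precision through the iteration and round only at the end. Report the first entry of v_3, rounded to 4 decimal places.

Av0 = (-4.00000, 11.00000); divide by 11.00000 → v1 = (-0.36364, 1.00000)
Av1 = (0.36364, -4.63636); divide by -4.63636 → v2 = (-0.07843, 1.00000)
Av2 = (0.07843, -4.92157); divide by -4.92157 → v3 = (-0.01594, 1.00000)
Requested entry of v3: -4/251 = -0.0159

-0.0159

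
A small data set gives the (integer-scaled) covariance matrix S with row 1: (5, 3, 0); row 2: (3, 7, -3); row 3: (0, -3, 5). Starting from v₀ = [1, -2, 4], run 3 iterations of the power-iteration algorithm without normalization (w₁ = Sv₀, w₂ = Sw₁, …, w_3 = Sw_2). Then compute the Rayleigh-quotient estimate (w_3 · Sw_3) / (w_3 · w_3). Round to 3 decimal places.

w1 = Sv₀ = (-1, -23, 26)
w2 = Sw1 = (-74, -242, 199)
w3 = Sw2 = (-1096, -2513, 1721)
Sw3 = (-13019, -26042, 16144)
w3·Sw3 = (-1096)·(-13019) + (-2513)·(-26042) + 1721·16144 = 107496194; w3·w3 = (-1096)·(-1096) + (-2513)·(-2513) + 1721·1721 = 10478226
λ ≈ 107496194/10478226 = 10.259

10.259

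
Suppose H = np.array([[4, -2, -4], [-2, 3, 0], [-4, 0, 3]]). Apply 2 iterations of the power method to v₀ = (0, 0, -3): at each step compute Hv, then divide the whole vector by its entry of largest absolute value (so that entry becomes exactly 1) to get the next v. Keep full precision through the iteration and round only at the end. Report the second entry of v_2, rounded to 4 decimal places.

-0.2857

Hv0 = (12.00000, 0.00000, -9.00000); divide by 12.00000 → v1 = (1.00000, 0.00000, -0.75000)
Hv1 = (7.00000, -2.00000, -6.25000); divide by 7.00000 → v2 = (1.00000, -0.28571, -0.89286)
Requested entry of v2: -24/84 = -0.2857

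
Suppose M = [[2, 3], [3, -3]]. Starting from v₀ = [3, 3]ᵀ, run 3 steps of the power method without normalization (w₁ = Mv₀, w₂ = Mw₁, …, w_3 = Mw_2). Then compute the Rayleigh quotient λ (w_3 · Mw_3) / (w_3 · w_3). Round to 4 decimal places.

0.4326

w1 = Mv₀ = (2·3 + 3·3; 3·3 + (-3)·3) = (15, 0)
w2 = Mw1 = (2·15 + 3·0; 3·15 + (-3)·0) = (30, 45)
w3 = Mw2 = (195, -45)
Mw3 = (255, 720)
w3·Mw3 = 195·255 + (-45)·720 = 17325; w3·w3 = 195·195 + (-45)·(-45) = 40050
λ ≈ 17325/40050 = 0.4326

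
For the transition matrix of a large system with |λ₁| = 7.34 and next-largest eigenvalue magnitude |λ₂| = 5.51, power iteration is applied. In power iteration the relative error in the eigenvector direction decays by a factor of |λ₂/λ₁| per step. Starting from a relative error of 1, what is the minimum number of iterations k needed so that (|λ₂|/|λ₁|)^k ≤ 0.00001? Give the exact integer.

|λ₂/λ₁| = 5.51/7.34 = 0.75068
Need k ≥ ln(0.00001) / ln(0.75068) = -11.5129 / -0.2868 ≈ 40.146
Smallest integer k satisfying the bound: 41

41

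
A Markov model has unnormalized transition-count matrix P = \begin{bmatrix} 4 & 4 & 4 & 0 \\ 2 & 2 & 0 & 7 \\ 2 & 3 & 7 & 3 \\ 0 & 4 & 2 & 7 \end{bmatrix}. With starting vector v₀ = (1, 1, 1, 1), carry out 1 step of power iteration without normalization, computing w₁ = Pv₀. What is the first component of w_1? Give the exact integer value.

12

w1 = Pv₀ = (4·1 + 4·1 + 4·1 + 0·1; 2·1 + 2·1 + 0·1 + 7·1; 2·1 + 3·1 + 7·1 + 3·1; 0·1 + 4·1 + 2·1 + 7·1) = (12, 11, 15, 13)
The requested component of w1 is 12.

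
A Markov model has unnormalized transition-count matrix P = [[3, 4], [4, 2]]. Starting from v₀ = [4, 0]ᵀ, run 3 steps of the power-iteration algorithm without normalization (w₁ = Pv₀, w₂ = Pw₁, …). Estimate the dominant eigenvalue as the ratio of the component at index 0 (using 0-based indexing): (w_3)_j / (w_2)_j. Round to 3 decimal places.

λ ≈ 6.200

w1 = Pv₀ = (3·4 + 4·0; 4·4 + 2·0) = (12, 16)
w2 = Pw1 = (3·12 + 4·16; 4·12 + 2·16) = (100, 80)
w3 = Pw2 = (620, 560)
Ratio at component: 620 / 100 = 6.200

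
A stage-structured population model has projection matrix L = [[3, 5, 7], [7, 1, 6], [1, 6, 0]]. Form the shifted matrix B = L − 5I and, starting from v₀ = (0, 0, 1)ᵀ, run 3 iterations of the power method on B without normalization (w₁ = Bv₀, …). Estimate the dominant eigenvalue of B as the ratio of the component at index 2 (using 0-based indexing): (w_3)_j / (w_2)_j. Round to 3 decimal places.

B = L − 5I has rows (-2, 5, 7); (7, -4, 6); (1, 6, -5)
w1 = Bv₀ = (7, 6, -5)
w2 = Bw1 = (-19, -5, 68)
w3 = Bw2 = (489, 295, -389)
Ratio: -389/68 = -5.721

μ ≈ -5.721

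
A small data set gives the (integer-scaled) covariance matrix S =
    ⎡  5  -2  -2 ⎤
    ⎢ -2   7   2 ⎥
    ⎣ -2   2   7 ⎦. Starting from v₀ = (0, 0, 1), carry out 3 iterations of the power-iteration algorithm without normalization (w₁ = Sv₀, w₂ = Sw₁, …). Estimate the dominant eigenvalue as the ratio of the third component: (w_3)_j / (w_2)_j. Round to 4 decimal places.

9.1053

w1 = Sv₀ = (5·0 + (-2)·0 + (-2)·1; (-2)·0 + 7·0 + 2·1; (-2)·0 + 2·0 + 7·1) = (-2, 2, 7)
w2 = Sw1 = (5·(-2) + (-2)·2 + (-2)·7; (-2)·(-2) + 7·2 + 2·7; (-2)·(-2) + 2·2 + 7·7) = (-28, 32, 57)
w3 = Sw2 = (-318, 394, 519)
Ratio at component: 519 / 57 = 9.1053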